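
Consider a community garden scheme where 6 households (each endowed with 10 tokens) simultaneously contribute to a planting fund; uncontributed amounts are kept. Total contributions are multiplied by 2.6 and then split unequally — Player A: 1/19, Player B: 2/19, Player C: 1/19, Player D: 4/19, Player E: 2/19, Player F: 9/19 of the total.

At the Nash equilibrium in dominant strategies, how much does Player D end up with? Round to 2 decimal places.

Player j's private return per contributed unit is 2.6 × (j's share). Contributing is weakly dominant for j when that share is at least 1/2.6 = 0.3846, and contributing 0 is dominant otherwise.
Only Player F (9/19) clears that bar, contributing 10; the remaining 5 contribute 0. Total contributed: 10.
Player D keeps 10 and receives 2.6 × 10 × 4/19 = 5.47 from the planting fund, for a payoff of 15.47.

15.47 tokens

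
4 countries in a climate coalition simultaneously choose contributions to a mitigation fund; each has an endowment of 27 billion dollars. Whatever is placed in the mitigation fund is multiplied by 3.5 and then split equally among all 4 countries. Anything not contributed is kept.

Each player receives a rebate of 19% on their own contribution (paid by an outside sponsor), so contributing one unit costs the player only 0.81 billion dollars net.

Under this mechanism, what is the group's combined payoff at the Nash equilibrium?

With the mechanism, a contributed unit returns (3.5/4) / 0.81 = 1.0802 per unit of net cost to the contributor — now above 1 — so contributing fully is weakly dominant for every player.
So the Nash equilibrium is full contribution by all 4; the group earns 4 × (27 × 0.19 + 3.5 × 27) = 398.52.

398.52 billion dollars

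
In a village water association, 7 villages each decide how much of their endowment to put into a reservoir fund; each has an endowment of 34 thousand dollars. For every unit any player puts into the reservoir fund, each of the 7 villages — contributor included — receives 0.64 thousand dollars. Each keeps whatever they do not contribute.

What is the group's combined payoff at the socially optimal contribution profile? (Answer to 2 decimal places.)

Each contributed unit returns 4.480 to the group as a whole (0.64 to each of 7 players), which exceeds 1, so the social optimum is full contribution: group total = 4.480 × 238 = 1066.24.

1066.24 thousand dollars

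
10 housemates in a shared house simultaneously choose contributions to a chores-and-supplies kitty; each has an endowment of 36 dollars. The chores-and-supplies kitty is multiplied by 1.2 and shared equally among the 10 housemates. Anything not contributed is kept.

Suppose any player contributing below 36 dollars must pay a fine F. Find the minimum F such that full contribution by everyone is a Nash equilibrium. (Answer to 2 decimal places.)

31.68 dollars

Given the others contribute fully, the best deviation is to contribute 0 (any partial contribution still incurs the fine and gives up units whose private return 0.1200 is below 1).
Deviating from 36 to 0 saves 36 dollars but forfeits the deviator's share of the drop in the chores-and-supplies kitty: 1.2/10 × 36 = 4.32.
So the deviation gain is 36 − 4.32 = 31.68, and the fine must be at least 31.68 dollars to wipe it out.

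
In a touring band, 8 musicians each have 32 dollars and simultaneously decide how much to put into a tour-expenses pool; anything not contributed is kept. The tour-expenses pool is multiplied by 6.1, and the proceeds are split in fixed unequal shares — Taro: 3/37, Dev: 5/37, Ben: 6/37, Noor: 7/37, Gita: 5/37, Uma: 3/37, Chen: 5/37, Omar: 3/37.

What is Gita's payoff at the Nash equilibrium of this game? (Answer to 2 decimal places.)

A player with share s gets back 6.1·s per unit contributed, so full contribution is dominant for anyone with s > 1/6.1 = 0.1639 and zero contribution is dominant for anyone below.
Only Noor (7/37) clears that bar, contributing 32; the remaining 7 contribute 0. Total contributed: 32.
Gita keeps 32 and receives 6.1 × 32 × 5/37 = 26.38 from the tour-expenses pool, for a payoff of 58.38.

58.38 dollars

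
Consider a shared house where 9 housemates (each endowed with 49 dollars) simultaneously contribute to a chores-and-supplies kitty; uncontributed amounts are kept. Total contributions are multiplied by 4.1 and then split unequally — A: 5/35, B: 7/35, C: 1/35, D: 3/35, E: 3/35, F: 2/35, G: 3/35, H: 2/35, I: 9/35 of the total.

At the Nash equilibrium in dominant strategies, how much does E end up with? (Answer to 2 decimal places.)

66.22 dollars

Each unit j contributes comes back to j as 4.1 × (j's share), so j prefers to contribute only if that share exceeds 1/4.1 = 0.2439; otherwise keeping the unit dominates.
The only share above 0.2439 is I's 9/35, contributing 49; the remaining 8 contribute 0. Total contributed: 49.
E keeps 49 and receives 4.1 × 49 × 3/35 = 17.22 from the chores-and-supplies kitty, for a payoff of 66.22.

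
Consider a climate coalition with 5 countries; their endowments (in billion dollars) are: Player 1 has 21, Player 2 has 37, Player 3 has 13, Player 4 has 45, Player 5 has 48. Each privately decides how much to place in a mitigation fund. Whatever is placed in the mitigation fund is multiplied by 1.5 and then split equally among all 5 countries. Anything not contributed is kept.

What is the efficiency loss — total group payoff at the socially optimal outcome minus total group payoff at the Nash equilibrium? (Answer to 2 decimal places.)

82.00 billion dollars

The private return per contributed unit is 1.5/5 = 0.3000 < 1 for every player regardless of endowment, so the Nash equilibrium is zero contribution and the group total is Σ E_j = 21 + 37 + 13 + 45 + 48 = 164.
Each contributed unit returns 1.500 to the group, so the social optimum is full contribution by everyone: group total = 1.500 × 164 = 246.00.
Efficiency loss = (1.500 − 1) × 164 = 82.00.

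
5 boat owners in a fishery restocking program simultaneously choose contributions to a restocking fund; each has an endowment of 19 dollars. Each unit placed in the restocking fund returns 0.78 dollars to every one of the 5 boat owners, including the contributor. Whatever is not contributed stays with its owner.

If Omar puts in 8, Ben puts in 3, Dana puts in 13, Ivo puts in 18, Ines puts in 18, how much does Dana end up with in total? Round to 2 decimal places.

Total contributed: 8 + 3 + 13 + 18 + 18 = 60.
Each receives 0.78 × 60 = 46.80 from the restocking fund.
Dana keeps 19 − 13 = 6, so Dana's payoff is 6 + 46.80 = 52.80.

52.80 dollars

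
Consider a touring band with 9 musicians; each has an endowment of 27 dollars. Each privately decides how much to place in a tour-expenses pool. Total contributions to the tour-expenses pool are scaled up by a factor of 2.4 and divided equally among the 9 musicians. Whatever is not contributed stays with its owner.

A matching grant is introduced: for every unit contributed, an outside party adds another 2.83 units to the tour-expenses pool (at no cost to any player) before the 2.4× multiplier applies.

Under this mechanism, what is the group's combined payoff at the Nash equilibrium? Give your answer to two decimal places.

2233.66 dollars

Under the mechanism each unit contributed yields 2.4 × 3.83 / 9 = 1.0213 back to its contributor per unit of net cost, which exceeds 1, making full contribution the dominant choice for everyone.
So the Nash equilibrium is full contribution by all 9; the group earns 2.4 × 3.83 × 243 = 2233.66.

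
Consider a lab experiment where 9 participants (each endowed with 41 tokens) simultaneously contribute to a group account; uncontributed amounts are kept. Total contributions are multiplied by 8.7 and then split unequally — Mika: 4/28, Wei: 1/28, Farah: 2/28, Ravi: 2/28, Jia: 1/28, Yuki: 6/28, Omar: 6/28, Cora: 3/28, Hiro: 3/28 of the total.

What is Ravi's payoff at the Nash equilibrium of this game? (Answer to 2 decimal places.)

A player with share s gets back 8.7·s per unit contributed, so full contribution is dominant for anyone with s > 1/8.7 = 0.1149 and zero contribution is dominant for anyone below.
The shares above 0.1149 belong to Mika, Yuki and Omar, contributing 41 each; the remaining 6 contribute 0. Total contributed: 123.
Ravi keeps 41 and receives 8.7 × 123 × 2/28 = 76.44 from the group account, for a payoff of 117.44.

117.44 tokens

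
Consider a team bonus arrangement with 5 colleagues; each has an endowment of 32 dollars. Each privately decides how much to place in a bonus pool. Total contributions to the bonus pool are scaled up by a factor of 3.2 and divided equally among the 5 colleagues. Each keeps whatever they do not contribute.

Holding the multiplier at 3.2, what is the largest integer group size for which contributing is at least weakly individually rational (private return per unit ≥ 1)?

3

Private return per unit is 3.2/(group size), which is ≥ 1 whenever the group size is ≤ 3.2.
The largest such integer is 3.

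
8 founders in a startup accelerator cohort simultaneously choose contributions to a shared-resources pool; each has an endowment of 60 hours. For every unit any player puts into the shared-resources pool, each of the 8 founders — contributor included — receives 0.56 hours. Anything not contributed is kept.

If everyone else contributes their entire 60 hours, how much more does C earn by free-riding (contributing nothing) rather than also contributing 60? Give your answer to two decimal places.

Switching from a contribution of 60 to 0 lets C keep an extra 60 hours, but lowers the shared-resources pool by 60, which costs C their own share of that drop: 0.56 × 60 = 33.60.
Net gain = 60 − 33.60 = 26.40. The private return per contributed unit (0.56) is below 1, so free-riding is indeed the best response regardless of what the others do.

26.40 hours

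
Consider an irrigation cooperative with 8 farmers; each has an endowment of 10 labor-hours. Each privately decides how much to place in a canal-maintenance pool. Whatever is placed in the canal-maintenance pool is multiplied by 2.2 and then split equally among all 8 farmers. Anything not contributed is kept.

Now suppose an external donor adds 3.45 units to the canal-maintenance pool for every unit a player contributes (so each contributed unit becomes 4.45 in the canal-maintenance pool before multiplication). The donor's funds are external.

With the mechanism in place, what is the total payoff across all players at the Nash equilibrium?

783.20 labor-hours

With the mechanism, a contributed unit returns 2.2 × 4.45 / 8 = 1.2238 per unit of net cost to the contributor — now above 1 — so contributing fully is weakly dominant for every player.
At the Nash equilibrium everyone contributes 10. Group total payoff = 2.2 × 4.45 × 80 = 783.20.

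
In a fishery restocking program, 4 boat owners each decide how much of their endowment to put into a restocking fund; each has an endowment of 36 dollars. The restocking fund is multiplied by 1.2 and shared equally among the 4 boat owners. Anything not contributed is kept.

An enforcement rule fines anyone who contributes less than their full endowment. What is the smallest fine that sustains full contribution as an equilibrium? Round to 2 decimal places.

25.20 dollars

Given the others contribute fully, the best deviation is to contribute 0 (any partial contribution still incurs the fine and gives up units whose private return 0.3000 is below 1).
Deviating from 36 to 0 saves 36 dollars but forfeits the deviator's share of the drop in the restocking fund: 1.2/4 × 36 = 10.80.
So the deviation gain is 36 − 10.80 = 25.20, and the fine must be at least 25.20 dollars to wipe it out.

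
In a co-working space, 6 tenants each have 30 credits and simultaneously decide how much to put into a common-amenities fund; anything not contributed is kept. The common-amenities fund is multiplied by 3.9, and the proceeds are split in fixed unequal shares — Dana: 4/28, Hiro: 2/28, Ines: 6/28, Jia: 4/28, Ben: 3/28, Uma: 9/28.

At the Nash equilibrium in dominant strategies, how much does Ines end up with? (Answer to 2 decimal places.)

Player j's private return per contributed unit is 3.9 × (j's share). Contributing is weakly dominant for j when that share is at least 1/3.9 = 0.2564, and contributing 0 is dominant otherwise.
Only Uma (9/28) clears that bar, contributing 30; the remaining 5 contribute 0. Total contributed: 30.
Ines keeps 30 and receives 3.9 × 30 × 6/28 = 25.07 from the common-amenities fund, for a payoff of 55.07.

55.07 credits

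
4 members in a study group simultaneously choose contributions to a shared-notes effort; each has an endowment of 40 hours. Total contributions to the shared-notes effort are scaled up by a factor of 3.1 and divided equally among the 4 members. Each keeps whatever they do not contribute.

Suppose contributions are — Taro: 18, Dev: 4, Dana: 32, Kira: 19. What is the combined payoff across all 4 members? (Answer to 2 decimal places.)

313.30 hours

Total contributed: 18 + 4 + 32 + 19 = 73; total kept: 4 × 40 − 73 = 87.
The shared-notes effort pays out 3.1 × 73 = 226.30 in aggregate.
Group total = 87 + 226.30 = 313.30.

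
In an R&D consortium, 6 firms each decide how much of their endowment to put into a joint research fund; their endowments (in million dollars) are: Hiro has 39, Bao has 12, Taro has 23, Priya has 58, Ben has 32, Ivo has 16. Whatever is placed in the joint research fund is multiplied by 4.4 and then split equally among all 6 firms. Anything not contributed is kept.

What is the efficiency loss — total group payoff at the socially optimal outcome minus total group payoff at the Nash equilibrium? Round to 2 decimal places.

612.00 million dollars

The private return per contributed unit is 4.4/6 = 0.7333 < 1 for every player regardless of endowment, so the Nash equilibrium is zero contribution and the group total is Σ E_j = 39 + 12 + 23 + 58 + 32 + 16 = 180.
Each contributed unit returns 4.400 to the group, so the social optimum is full contribution by everyone: group total = 4.400 × 180 = 792.00.
Efficiency loss = (4.400 − 1) × 180 = 612.00.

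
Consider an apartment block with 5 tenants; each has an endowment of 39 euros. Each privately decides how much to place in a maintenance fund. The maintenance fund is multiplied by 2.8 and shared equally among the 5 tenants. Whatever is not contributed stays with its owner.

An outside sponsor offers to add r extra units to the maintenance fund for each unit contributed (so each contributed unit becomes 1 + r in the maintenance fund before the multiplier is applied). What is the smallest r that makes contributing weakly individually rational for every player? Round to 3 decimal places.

With matching at rate r, one contributed unit becomes (1 + r) in the maintenance fund and returns 2.8 × (1 + r) / 5 to the contributor.
Setting this equal to 1: 1 + r = 5/2.8 = 1.7857.
So the minimum matching rate is r = 1.7857 − 1 = 0.786.

0.786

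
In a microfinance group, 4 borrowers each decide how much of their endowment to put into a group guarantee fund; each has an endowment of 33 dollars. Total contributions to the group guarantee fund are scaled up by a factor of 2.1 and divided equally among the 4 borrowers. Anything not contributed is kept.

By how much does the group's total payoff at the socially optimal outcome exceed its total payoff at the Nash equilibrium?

Each contributed unit returns 2.1/4 = 0.5250 to its contributor — below 1 — so contributing 0 is dominant for every player. At the Nash equilibrium everyone keeps their 33, and the group total is 4 × 33 = 132.
Each contributed unit returns 2.100 to the group as a whole (0.5250 to each of 4 players), which exceeds 1, so the social optimum is full contribution: group total = 2.100 × 132 = 277.20.
Efficiency loss = 277.20 − 132 = 145.20.

145.20 dollars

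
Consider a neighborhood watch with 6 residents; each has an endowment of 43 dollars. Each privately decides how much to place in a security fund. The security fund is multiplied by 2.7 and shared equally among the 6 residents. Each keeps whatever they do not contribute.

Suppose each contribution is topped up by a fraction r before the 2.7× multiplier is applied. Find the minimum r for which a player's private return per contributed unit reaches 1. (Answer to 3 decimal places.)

1.222

With matching at rate r, one contributed unit becomes (1 + r) in the security fund and returns 2.7 × (1 + r) / 6 to the contributor.
Setting this equal to 1: 1 + r = 6/2.7 = 2.2222.
So the minimum matching rate is r = 2.2222 − 1 = 1.222.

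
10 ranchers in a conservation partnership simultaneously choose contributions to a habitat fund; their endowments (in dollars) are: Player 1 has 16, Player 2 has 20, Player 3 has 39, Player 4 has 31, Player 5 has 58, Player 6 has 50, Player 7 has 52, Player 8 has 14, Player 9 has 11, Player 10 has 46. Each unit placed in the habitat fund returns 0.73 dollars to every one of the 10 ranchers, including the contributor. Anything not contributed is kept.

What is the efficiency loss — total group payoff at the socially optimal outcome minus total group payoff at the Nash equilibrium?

The private return per contributed unit is 0.73 < 1 for everyone, so the Nash equilibrium is zero contribution and the group total is Σ E_j = 16 + 20 + 39 + 31 + 58 + 50 + 52 + 14 + 11 + 46 = 337.
Each contributed unit returns 7.300 to the group, so the social optimum is full contribution by everyone: group total = 7.300 × 337 = 2460.10.
Efficiency loss = (7.300 − 1) × 337 = 2123.10.

2123.10 dollars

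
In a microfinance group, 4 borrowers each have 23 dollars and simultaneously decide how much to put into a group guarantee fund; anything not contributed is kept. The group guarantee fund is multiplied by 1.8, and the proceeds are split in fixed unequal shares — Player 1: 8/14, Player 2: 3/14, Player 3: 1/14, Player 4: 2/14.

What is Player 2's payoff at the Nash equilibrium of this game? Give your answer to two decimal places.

31.87 dollars

A player with share s gets back 1.8·s per unit contributed, so full contribution is dominant for anyone with s > 1/1.8 = 0.5556 and zero contribution is dominant for anyone below.
The only share above 0.5556 is Player 1's 8/14, contributing 23; the remaining 3 contribute 0. Total contributed: 23.
Player 2 keeps 23 and receives 1.8 × 23 × 3/14 = 8.87 from the group guarantee fund, for a payoff of 31.87.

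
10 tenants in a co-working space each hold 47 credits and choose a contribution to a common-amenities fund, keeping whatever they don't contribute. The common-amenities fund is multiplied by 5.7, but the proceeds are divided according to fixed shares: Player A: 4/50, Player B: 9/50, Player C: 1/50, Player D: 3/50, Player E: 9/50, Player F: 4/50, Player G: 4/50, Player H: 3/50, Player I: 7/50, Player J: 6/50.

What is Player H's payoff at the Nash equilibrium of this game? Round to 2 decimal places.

For player j, contributing a unit is worthwhile iff 5.7 × (j's share) ≥ 1, i.e. iff j's share is at least 0.1754.
The shares above 0.1754 belong to Player B and Player E, contributing 47 each; the remaining 8 contribute 0. Total contributed: 94.
Player H keeps 47 and receives 5.7 × 94 × 3/50 = 32.15 from the common-amenities fund, for a payoff of 79.15.

79.15 credits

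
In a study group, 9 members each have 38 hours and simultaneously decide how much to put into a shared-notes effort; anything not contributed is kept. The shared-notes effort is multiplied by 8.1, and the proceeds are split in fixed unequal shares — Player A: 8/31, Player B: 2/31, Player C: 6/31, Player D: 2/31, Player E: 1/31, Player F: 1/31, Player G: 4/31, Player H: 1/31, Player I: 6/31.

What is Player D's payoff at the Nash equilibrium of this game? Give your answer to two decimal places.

117.43 hours

A player with share s gets back 8.1·s per unit contributed, so full contribution is dominant for anyone with s > 1/8.1 = 0.1235 and zero contribution is dominant for anyone below.
Player A, Player C, Player G and Player I are above the threshold, contributing 38 each; the remaining 5 contribute 0. Total contributed: 152.
Player D keeps 38 and receives 8.1 × 152 × 2/31 = 79.43 from the shared-notes effort, for a payoff of 117.43.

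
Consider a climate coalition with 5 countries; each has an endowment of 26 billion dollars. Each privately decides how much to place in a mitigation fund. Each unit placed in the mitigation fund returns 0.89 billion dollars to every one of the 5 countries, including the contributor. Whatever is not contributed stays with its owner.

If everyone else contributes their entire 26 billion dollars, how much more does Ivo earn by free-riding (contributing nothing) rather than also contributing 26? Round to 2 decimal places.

2.86 billion dollars

Switching from a contribution of 26 to 0 lets Ivo keep an extra 26 billion dollars, but lowers the mitigation fund by 26, which costs Ivo their own share of that drop: 0.89 × 26 = 23.14.
Net gain = 26 − 23.14 = 2.86. The private return per contributed unit (0.89) is below 1, so free-riding is indeed the best response regardless of what the others do.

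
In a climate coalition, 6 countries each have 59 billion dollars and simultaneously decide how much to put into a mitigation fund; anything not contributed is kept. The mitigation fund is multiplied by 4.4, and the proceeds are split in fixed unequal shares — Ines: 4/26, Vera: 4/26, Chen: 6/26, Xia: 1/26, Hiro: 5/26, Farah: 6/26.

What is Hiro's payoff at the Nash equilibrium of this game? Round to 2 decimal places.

158.85 billion dollars

A player with share s gets back 4.4·s per unit contributed, so full contribution is dominant for anyone with s > 1/4.4 = 0.2273 and zero contribution is dominant for anyone below.
Chen and Farah are above the threshold, contributing 59 each; the remaining 4 contribute 0. Total contributed: 118.
Hiro keeps 59 and receives 4.4 × 118 × 5/26 = 99.85 from the mitigation fund, for a payoff of 158.85.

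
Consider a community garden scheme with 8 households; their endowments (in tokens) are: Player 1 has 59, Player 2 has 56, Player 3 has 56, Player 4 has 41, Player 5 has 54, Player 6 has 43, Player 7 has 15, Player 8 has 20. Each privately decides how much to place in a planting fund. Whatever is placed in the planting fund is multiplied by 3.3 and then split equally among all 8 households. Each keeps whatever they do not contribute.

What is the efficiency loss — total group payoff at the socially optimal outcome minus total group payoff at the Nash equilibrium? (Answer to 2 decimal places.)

The private return per contributed unit is 3.3/8 = 0.4125 < 1 for every player regardless of endowment, so the Nash equilibrium is zero contribution and the group total is Σ E_j = 59 + 56 + 56 + 41 + 54 + 43 + 15 + 20 = 344.
Each contributed unit returns 3.300 to the group, so the social optimum is full contribution by everyone: group total = 3.300 × 344 = 1135.20.
Efficiency loss = (3.300 − 1) × 344 = 791.20.

791.20 tokens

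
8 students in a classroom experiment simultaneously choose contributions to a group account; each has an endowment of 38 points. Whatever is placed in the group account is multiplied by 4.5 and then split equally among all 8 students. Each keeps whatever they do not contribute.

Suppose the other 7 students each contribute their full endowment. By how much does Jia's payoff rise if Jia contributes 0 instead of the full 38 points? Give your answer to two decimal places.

Switching from a contribution of 38 to 0 lets Jia keep an extra 38 points, but lowers the group account by 38, which costs Jia their own share of that drop: 4.5/8 × 38 = 21.37.
Net gain = 38 − 21.37 = 16.63. The private return per contributed unit (0.5625) is below 1, so free-riding is indeed the best response regardless of what the others do.

16.63 points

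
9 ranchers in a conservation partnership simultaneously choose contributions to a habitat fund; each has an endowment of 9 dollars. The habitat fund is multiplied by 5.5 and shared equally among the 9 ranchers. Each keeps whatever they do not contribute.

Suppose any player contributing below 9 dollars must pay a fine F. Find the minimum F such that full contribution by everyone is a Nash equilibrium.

Given the others contribute fully, the best deviation is to contribute 0 (any partial contribution still incurs the fine and gives up units whose private return 0.6111 is below 1).
Deviating from 9 to 0 saves 9 dollars but forfeits the deviator's share of the drop in the habitat fund: 5.5/9 × 9 = 5.50.
So the deviation gain is 9 − 5.50 = 3.50, and the fine must be at least 3.50 dollars to wipe it out.

3.50 dollars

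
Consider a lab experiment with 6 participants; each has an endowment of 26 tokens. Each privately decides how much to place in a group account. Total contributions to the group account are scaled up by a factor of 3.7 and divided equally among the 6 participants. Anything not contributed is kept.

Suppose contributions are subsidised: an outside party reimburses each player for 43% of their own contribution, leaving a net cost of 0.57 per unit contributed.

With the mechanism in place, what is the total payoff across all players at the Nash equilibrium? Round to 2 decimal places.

644.28 tokens

The effective private return per unit is now (3.7/6) / 0.57 = 1.0819 > 1, so every player's dominant strategy flips to full contribution.
At the Nash equilibrium everyone contributes 26. Group total payoff = 6 × (26 × 0.43 + 3.7 × 26) = 644.28.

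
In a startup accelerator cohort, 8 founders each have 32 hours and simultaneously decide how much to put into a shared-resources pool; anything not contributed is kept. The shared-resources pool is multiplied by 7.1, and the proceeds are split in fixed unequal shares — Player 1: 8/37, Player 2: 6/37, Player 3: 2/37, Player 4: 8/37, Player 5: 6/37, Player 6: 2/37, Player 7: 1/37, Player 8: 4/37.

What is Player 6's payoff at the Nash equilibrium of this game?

For player j, contributing a unit is worthwhile iff 7.1 × (j's share) ≥ 1, i.e. iff j's share is at least 0.1408.
Player 1, Player 2, Player 4 and Player 5 are above the threshold, contributing 32 each; the remaining 4 contribute 0. Total contributed: 128.
Player 6 keeps 32 and receives 7.1 × 128 × 2/37 = 49.12 from the shared-resources pool, for a payoff of 81.12.

81.12 hours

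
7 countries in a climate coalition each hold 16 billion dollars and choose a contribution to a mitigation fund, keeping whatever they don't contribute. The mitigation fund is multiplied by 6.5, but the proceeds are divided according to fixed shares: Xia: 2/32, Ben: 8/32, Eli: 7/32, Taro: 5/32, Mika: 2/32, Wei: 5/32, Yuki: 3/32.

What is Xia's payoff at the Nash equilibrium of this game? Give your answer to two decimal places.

42.00 billion dollars

A player with share s gets back 6.5·s per unit contributed, so full contribution is dominant for anyone with s > 1/6.5 = 0.1538 and zero contribution is dominant for anyone below.
Ben, Eli, Taro and Wei clear that bar, contributing 16 each; the remaining 3 contribute 0. Total contributed: 64.
Xia keeps 16 and receives 6.5 × 64 × 2/32 = 26.00 from the mitigation fund, for a payoff of 42.00.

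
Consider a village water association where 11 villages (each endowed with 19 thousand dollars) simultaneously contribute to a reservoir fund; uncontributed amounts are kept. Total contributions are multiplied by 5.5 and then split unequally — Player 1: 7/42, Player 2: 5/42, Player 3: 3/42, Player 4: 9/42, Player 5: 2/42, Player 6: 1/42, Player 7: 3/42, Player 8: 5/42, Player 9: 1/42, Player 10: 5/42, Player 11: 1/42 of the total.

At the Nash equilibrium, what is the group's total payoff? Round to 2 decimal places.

294.50 thousand dollars

Each unit j contributes comes back to j as 5.5 × (j's share), so j prefers to contribute only if that share exceeds 1/5.5 = 0.1818; otherwise keeping the unit dominates.
Only Player 4 (9/42) clears that bar, contributing 19; the remaining 10 contribute 0. Total contributed: 19.
The reservoir fund pays out 5.5 × 19 = 104.50 in total (split across the unequal shares, but the aggregate is all that matters for the group sum).
The 10 free-riders keep 19 each, adding 190. Group total = 190 + 104.50 = 294.50.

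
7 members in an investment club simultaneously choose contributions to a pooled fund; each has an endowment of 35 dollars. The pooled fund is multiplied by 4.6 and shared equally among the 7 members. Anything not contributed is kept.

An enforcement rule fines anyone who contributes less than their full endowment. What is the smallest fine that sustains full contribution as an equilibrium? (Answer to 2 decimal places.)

Given the others contribute fully, the best deviation is to contribute 0 (any partial contribution still incurs the fine and gives up units whose private return 0.6571 is below 1).
Deviating from 35 to 0 saves 35 dollars but forfeits the deviator's share of the drop in the pooled fund: 4.6/7 × 35 = 23.00.
So the deviation gain is 35 − 23.00 = 12.00, and the fine must be at least 12.00 dollars to wipe it out.

12.00 dollars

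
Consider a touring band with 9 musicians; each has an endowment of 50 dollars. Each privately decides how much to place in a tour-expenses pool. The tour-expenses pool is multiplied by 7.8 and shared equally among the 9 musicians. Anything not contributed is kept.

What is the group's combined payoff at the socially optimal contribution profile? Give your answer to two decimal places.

Each contributed unit returns 7.800 to the group as a whole (0.8667 to each of 9 players), which exceeds 1, so the social optimum is full contribution: group total = 7.800 × 450 = 3510.00.

3510.00 dollars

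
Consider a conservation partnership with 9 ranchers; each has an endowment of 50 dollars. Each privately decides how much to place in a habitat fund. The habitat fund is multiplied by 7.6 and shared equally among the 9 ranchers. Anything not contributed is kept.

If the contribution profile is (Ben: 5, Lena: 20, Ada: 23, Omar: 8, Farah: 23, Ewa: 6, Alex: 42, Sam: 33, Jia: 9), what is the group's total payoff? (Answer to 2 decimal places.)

1565.40 dollars

Total contributed: 5 + 20 + 23 + 8 + 23 + 6 + 42 + 33 + 9 = 169; total kept: 9 × 50 − 169 = 281.
The habitat fund pays out 7.6 × 169 = 1284.40 in aggregate.
Group total = 281 + 1284.40 = 1565.40.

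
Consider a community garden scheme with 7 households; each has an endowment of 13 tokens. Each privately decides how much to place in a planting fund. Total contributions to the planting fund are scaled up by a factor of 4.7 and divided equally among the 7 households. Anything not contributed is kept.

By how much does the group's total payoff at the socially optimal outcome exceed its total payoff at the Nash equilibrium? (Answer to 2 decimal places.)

Each contributed unit returns 4.7/7 = 0.6714 to its contributor — below 1 — so contributing 0 is dominant for every player. At the Nash equilibrium everyone keeps their 13, and the group total is 7 × 13 = 91.
Each contributed unit returns 4.700 to the group as a whole (0.6714 to each of 7 players), which exceeds 1, so the social optimum is full contribution: group total = 4.700 × 91 = 427.70.
Efficiency loss = 427.70 − 91 = 336.70.

336.70 tokens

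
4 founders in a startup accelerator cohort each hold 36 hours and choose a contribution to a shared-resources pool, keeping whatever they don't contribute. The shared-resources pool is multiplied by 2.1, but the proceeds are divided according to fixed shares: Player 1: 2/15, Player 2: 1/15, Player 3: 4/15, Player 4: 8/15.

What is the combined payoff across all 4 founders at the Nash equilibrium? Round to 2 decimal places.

For player j, contributing a unit is worthwhile iff 2.1 × (j's share) ≥ 1, i.e. iff j's share is at least 0.4762.
Only Player 4 (8/15) clears that bar, contributing 36; the remaining 3 contribute 0. Total contributed: 36.
The shared-resources pool pays out 2.1 × 36 = 75.60 in total (split across the unequal shares, but the aggregate is all that matters for the group sum).
The 3 free-riders keep 36 each, adding 108. Group total = 108 + 75.60 = 183.60.

183.60 hours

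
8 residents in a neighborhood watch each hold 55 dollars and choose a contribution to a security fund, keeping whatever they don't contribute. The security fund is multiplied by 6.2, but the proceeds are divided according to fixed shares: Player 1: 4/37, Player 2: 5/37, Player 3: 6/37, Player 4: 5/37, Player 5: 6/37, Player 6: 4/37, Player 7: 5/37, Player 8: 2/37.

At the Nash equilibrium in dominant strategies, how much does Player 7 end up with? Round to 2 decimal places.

147.16 dollars

Each unit j contributes comes back to j as 6.2 × (j's share), so j prefers to contribute only if that share exceeds 1/6.2 = 0.1613; otherwise keeping the unit dominates.
The shares above 0.1613 belong to Player 3 and Player 5, contributing 55 each; the remaining 6 contribute 0. Total contributed: 110.
Player 7 keeps 55 and receives 6.2 × 110 × 5/37 = 92.16 from the security fund, for a payoff of 147.16.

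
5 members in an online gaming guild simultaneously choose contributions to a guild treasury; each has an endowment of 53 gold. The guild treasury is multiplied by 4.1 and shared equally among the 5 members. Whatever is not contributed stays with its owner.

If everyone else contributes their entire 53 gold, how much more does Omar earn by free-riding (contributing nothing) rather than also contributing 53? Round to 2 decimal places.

9.54 gold

Switching from a contribution of 53 to 0 lets Omar keep an extra 53 gold, but lowers the guild treasury by 53, which costs Omar their own share of that drop: 4.1/5 × 53 = 43.46.
Net gain = 53 − 43.46 = 9.54. The private return per contributed unit (0.8200) is below 1, so free-riding is indeed the best response regardless of what the others do.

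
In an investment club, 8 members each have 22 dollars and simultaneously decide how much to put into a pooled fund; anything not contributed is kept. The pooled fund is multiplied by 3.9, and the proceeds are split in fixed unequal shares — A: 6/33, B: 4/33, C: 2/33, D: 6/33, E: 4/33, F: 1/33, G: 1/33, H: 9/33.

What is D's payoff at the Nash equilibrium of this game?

Each unit j contributes comes back to j as 3.9 × (j's share), so j prefers to contribute only if that share exceeds 1/3.9 = 0.2564; otherwise keeping the unit dominates.
The only share above 0.2564 is H's 9/33, contributing 22; the remaining 7 contribute 0. Total contributed: 22.
D keeps 22 and receives 3.9 × 22 × 6/33 = 15.60 from the pooled fund, for a payoff of 37.60.

37.60 dollars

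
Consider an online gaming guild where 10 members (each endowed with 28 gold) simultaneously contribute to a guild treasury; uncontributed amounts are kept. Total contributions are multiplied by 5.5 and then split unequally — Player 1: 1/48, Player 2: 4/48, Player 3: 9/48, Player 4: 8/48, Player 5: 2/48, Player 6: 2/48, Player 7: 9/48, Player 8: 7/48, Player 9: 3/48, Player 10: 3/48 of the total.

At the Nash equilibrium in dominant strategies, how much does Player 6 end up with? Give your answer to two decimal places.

Player j's private return per contributed unit is 5.5 × (j's share). Contributing is weakly dominant for j when that share is at least 1/5.5 = 0.1818, and contributing 0 is dominant otherwise.
The shares above 0.1818 belong to Player 3 and Player 7, contributing 28 each; the remaining 8 contribute 0. Total contributed: 56.
Player 6 keeps 28 and receives 5.5 × 56 × 2/48 = 12.83 from the guild treasury, for a payoff of 40.83.

40.83 gold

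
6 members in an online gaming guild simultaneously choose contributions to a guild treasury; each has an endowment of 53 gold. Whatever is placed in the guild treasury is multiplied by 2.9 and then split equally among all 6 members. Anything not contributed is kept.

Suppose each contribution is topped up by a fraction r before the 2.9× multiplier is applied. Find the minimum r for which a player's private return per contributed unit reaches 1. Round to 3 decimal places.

With matching at rate r, one contributed unit becomes (1 + r) in the guild treasury and returns 2.9 × (1 + r) / 6 to the contributor.
Setting this equal to 1: 1 + r = 6/2.9 = 2.0690.
So the minimum matching rate is r = 2.0690 − 1 = 1.069.

1.069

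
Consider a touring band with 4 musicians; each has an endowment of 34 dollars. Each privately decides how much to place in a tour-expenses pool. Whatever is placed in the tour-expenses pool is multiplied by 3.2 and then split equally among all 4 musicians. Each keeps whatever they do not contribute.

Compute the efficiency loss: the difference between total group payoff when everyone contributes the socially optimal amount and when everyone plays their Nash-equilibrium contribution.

299.20 dollars

Each contributed unit returns 3.2/4 = 0.8000 to its contributor — below 1 — so contributing 0 is dominant for every player. At the Nash equilibrium everyone keeps their 34, and the group total is 4 × 34 = 136.
Each contributed unit returns 3.200 to the group as a whole (0.8000 to each of 4 players), which exceeds 1, so the social optimum is full contribution: group total = 3.200 × 136 = 435.20.
Efficiency loss = 435.20 − 136 = 299.20.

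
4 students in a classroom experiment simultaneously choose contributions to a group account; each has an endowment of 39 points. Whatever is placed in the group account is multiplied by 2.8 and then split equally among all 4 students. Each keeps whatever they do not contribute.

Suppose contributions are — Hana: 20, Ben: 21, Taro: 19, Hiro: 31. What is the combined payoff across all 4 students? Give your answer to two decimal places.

319.80 points

Total contributed: 20 + 21 + 19 + 31 = 91; total kept: 4 × 39 − 91 = 65.
The group account pays out 2.8 × 91 = 254.80 in aggregate.
Group total = 65 + 254.80 = 319.80.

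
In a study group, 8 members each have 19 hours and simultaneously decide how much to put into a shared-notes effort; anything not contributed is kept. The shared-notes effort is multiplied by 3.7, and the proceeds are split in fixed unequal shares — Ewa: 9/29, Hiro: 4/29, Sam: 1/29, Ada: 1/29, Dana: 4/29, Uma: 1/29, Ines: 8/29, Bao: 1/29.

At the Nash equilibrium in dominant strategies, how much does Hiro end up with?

For player j, contributing a unit is worthwhile iff 3.7 × (j's share) ≥ 1, i.e. iff j's share is at least 0.2703.
The shares above 0.2703 belong to Ewa and Ines, contributing 19 each; the remaining 6 contribute 0. Total contributed: 38.
Hiro keeps 19 and receives 3.7 × 38 × 4/29 = 19.39 from the shared-notes effort, for a payoff of 38.39.

38.39 hours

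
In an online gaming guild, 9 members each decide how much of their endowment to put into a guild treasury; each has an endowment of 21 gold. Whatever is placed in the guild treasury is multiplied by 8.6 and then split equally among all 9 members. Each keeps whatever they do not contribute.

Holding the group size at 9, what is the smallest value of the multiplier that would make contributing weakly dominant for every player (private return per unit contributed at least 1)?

9

A contributed unit returns (multiplier)/9 to its contributor.
This reaches 1 exactly when the multiplier is 9.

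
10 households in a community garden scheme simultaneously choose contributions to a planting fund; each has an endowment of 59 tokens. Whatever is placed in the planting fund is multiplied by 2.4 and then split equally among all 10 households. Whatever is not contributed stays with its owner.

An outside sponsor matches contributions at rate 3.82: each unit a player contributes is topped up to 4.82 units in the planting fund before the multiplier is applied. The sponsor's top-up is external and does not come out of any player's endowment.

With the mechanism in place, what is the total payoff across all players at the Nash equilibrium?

6825.12 tokens

The effective private return per unit is now 2.4 × 4.82 / 10 = 1.1568 > 1, so every player's dominant strategy flips to full contribution.
At the Nash equilibrium everyone contributes 59. Group total payoff = 2.4 × 4.82 × 590 = 6825.12.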